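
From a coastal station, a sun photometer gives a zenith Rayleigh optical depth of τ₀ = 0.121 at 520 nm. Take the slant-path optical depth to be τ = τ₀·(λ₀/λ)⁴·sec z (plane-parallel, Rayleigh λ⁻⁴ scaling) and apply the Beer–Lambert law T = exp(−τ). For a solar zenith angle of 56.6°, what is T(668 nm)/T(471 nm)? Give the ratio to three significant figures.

1.28

Airmass: sec 56.6° = 1.8166.
τ(668 nm) = 0.121 × (520/668)⁴ × 1.8166 = 0.121 × 0.3672 × 1.8166 = 0.0807.
τ(471 nm) = 0.121 × (520/471)⁴ × 1.8166 = 0.121 × 1.4857 × 1.8166 = 0.3266.
T(668)/T(471) = exp(τ_B − τ_A) = exp(0.2459) = 1.2787.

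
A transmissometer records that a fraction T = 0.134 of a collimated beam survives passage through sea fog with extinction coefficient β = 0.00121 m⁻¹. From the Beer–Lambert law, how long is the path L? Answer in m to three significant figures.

Beer–Lambert: T = exp(−βL) ⇒ L = −ln(T)/β = −ln(0.134)/0.00121 = 2.0099/0.00121 = 1661 m.

1660 m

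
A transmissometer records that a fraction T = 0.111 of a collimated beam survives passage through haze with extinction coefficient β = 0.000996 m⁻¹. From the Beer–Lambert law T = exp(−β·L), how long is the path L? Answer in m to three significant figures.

Beer–Lambert: T = exp(−βL) ⇒ L = −ln(T)/β = −ln(0.111)/0.000996 = 2.1982/0.000996 = 2207 m.

2210 m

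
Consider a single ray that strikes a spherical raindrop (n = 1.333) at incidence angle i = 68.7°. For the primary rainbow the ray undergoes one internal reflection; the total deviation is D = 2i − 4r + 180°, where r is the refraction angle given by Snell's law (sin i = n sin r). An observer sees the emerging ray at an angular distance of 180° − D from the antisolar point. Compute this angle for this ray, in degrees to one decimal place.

sin r = sin 68.7° / 1.333 = 0.9317/1.333 = 0.6989; r = 44.34°.
D = 2·68.7° − 4·44.34° + 180° = 137.40° − 177.37° + 180° = 140.03°.
Angle from antisolar point = 180° − D = 39.97°.

40.0°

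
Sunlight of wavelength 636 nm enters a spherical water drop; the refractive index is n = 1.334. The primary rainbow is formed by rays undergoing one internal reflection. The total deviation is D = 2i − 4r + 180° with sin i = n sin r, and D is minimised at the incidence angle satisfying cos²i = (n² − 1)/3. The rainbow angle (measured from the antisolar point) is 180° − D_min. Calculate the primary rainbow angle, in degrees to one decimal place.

cos²i = (1.77956 − 1)/3 = 0.25985; i = arccos(0.50976) = 59.352°.
sin r = sin 59.352°/1.334 = 0.64492; r = 40.159°.
D_min = 2·59.352° − 4·40.159° + 180° = 138.067°.
Rainbow angle = 180° − D_min = 41.933°.

41.9°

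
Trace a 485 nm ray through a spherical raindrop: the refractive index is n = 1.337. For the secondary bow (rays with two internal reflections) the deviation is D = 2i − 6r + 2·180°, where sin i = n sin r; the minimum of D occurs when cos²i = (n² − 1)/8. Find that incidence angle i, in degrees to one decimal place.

cos²i = (1.337² − 1)/8 = (1.78757 − 1)/8 = 0.09845.
cos i = 0.31376, so i = 71.714°.

71.7°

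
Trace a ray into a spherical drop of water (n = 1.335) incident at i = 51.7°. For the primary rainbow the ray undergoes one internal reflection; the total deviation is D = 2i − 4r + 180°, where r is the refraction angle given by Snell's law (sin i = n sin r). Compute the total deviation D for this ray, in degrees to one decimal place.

sin r = sin 51.7° / 1.335 = 0.7848/1.335 = 0.5878; r = 36.00°.
D = 2·51.7° − 4·36.00° + 180° = 103.40° − 144.02° + 180° = 139.38°.

139.4°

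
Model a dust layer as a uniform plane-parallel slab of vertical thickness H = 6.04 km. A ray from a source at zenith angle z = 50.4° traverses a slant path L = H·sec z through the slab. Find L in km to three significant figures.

sec z = 1/cos 50.4° = 1.5688.
L = 6.04 × 1.5688 = 9.476 km.

9.48 km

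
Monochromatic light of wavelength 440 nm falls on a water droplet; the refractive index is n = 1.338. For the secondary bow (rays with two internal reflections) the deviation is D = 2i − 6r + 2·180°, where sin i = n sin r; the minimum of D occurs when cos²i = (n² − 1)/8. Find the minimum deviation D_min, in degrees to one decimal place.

cos²i = (1.79024 − 1)/8 = 0.09878; i = arccos(0.31429) = 71.682°.
sin r = sin 71.682°/1.338 = 0.70951; r = 45.195°.
D_min = 2·71.682° − 6·45.195° + 360° = 232.193°.

232.2°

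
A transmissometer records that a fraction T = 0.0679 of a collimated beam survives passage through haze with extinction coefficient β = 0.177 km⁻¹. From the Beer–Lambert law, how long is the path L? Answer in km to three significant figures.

15.2 km

Beer–Lambert: T = exp(−βL) ⇒ L = −ln(T)/β = −ln(0.0679)/0.177 = 2.6897/0.177 = 15.2 km.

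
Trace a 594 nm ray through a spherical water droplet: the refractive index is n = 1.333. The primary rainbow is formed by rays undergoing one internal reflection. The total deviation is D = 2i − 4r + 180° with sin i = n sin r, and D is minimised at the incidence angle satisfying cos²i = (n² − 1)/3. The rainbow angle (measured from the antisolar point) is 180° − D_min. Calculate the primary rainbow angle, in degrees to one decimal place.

42.1°

cos²i = (1.77689 − 1)/3 = 0.25896; i = arccos(0.50888) = 59.410°.
sin r = sin 59.410°/1.333 = 0.64579; r = 40.225°.
D_min = 2·59.410° − 4·40.225° + 180° = 137.922°.
Rainbow angle = 180° − D_min = 42.078°.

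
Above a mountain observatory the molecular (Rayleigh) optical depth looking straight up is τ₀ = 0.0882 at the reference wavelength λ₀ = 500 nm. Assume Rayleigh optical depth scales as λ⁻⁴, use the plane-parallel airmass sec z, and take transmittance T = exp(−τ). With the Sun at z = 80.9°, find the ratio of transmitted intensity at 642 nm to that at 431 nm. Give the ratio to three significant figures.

Airmass: sec 80.9° = 6.3228.
τ(642 nm) = 0.0882 × (500/642)⁴ × 6.3228 = 0.0882 × 0.3679 × 6.3228 = 0.2052.
τ(431 nm) = 0.0882 × (500/431)⁴ × 6.3228 = 0.0882 × 1.8112 × 6.3228 = 1.0101.
T(642)/T(431) = exp(τ_B − τ_A) = exp(0.8049) = 2.2365.

2.24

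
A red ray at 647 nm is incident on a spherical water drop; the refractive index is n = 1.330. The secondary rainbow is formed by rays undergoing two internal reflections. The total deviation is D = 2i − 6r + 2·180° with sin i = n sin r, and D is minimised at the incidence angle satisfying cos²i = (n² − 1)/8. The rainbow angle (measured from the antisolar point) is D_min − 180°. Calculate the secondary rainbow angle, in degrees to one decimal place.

50.1°

cos²i = (1.76890 − 1)/8 = 0.09611; i = arccos(0.31002) = 71.940°.
sin r = sin 71.940°/1.330 = 0.71483; r = 45.630°.
D_min = 2·71.940° − 6·45.630° + 360° = 230.101°.
Rainbow angle = D_min − 180° = 50.101°.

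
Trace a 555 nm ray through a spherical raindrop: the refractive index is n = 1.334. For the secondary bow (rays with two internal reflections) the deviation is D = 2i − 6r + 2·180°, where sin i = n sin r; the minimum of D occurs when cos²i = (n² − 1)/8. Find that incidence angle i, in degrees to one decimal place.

71.8°

cos²i = (1.334² − 1)/8 = (1.77956 − 1)/8 = 0.09744.
cos i = 0.31216, so i = 71.810°.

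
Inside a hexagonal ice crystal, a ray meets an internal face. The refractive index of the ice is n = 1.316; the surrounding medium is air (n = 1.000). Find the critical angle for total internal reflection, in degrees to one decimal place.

sin θ_c = n_air / n = 1.000 / 1.316 = 0.7599.
θ_c = arcsin(0.7599) = 49.45°.

49.5°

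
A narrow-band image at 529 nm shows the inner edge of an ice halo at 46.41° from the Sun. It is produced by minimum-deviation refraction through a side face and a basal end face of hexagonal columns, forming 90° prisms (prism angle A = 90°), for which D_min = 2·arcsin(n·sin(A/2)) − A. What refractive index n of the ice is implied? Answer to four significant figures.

1.313

Rearranging: n = sin((D_min + A)/2) / sin(A/2).
(D_min + A)/2 = (46.41° + 90°)/2 = 68.205°.
n = sin 68.205° / sin 45° = 0.9285 / 0.7071 = 1.3131.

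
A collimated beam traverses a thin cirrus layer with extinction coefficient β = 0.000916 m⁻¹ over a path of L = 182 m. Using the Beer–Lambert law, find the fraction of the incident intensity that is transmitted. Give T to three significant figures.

0.846

τ = β·L = 0.000916 × 182 = 0.1667.
T = exp(−0.1667) = 0.8464.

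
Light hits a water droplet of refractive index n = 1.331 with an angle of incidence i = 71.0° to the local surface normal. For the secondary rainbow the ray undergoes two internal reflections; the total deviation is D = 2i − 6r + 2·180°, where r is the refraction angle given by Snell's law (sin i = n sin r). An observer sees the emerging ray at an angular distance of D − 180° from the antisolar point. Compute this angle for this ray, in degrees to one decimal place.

50.4°

sin r = sin 71.0° / 1.331 = 0.9455/1.331 = 0.7104; r = 45.27°.
D = 2·71.0° − 6·45.27° + 2·180° = 142.00° − 271.60° + 360° = 230.40°.
Angle from antisolar point = D − 180° = 50.40°.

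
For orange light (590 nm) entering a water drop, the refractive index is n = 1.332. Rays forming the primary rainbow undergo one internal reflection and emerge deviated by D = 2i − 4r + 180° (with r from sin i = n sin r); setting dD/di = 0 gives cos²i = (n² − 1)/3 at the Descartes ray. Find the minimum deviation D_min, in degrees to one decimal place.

137.8°

cos²i = (1.77422 − 1)/3 = 0.25807; i = arccos(0.50801) = 59.469°.
sin r = sin 59.469°/1.332 = 0.64666; r = 40.290°.
D_min = 2·59.469° − 4·40.290° + 180° = 137.776°.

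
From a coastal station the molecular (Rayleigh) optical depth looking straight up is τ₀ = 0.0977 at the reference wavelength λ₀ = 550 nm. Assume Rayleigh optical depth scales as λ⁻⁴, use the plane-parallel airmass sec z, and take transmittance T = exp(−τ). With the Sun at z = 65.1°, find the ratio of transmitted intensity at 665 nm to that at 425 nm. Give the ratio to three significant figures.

1.72

Airmass: sec 65.1° = 2.3751.
τ(665 nm) = 0.0977 × (550/665)⁴ × 2.3751 = 0.0977 × 0.4679 × 2.3751 = 0.1086.
τ(425 nm) = 0.0977 × (550/425)⁴ × 2.3751 = 0.0977 × 2.8048 × 2.3751 = 0.6508.
T(665)/T(425) = exp(τ_B − τ_A) = exp(0.5423) = 1.7199.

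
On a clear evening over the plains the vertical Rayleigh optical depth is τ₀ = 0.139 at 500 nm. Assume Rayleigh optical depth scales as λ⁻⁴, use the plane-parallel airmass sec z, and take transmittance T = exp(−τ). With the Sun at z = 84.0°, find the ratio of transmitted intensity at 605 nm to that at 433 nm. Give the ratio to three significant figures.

Airmass: sec 84.0° = 9.5668.
τ(605 nm) = 0.139 × (500/605)⁴ × 9.5668 = 0.139 × 0.4665 × 9.5668 = 0.6204.
τ(433 nm) = 0.139 × (500/433)⁴ × 9.5668 = 0.139 × 1.7780 × 9.5668 = 2.3643.
T(605)/T(433) = exp(τ_B − τ_A) = exp(1.7440) = 5.7201.

5.72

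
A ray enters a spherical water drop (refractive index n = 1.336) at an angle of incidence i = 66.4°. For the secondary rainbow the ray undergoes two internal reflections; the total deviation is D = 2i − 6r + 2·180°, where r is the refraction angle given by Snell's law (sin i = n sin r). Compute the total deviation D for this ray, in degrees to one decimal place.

sin r = sin 66.4° / 1.336 = 0.9164/1.336 = 0.6859; r = 43.31°.
D = 2·66.4° − 6·43.31° + 2·180° = 132.80° − 259.84° + 360° = 232.96°.

233.0°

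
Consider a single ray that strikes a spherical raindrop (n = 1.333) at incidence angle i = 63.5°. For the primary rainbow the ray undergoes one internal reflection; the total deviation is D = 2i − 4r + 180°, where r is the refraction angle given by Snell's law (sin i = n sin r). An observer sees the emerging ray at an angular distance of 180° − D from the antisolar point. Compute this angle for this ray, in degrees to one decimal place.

sin r = sin 63.5° / 1.333 = 0.8949/1.333 = 0.6714; r = 42.17°.
D = 2·63.5° − 4·42.17° + 180° = 127.00° − 168.69° + 180° = 138.31°.
Angle from antisolar point = 180° − D = 41.69°.

41.7°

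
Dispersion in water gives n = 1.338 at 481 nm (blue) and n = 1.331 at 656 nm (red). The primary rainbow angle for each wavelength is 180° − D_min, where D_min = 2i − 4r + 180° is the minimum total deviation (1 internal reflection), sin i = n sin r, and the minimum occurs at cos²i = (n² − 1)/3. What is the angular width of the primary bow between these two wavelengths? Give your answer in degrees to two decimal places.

At 481 nm (n = 1.338): cos²i = 0.26341 → i = 59.120°, r = 39.899°, D_min = 138.643°, rainbow angle = 41.357°.
At 656 nm (n = 1.331): cos²i = 0.25719 → i = 59.527°, r = 40.356°, D_min = 137.630°, rainbow angle = 42.370°.
Angular width = |41.357° − 42.370°| = 1.013°.

1.01°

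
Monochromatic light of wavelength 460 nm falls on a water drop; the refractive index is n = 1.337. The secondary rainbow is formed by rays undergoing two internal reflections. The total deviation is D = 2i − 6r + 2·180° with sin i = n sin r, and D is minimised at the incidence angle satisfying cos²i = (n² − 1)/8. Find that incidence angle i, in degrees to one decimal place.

71.7°

cos²i = (1.337² − 1)/8 = (1.78757 − 1)/8 = 0.09845.
cos i = 0.31376, so i = 71.714°.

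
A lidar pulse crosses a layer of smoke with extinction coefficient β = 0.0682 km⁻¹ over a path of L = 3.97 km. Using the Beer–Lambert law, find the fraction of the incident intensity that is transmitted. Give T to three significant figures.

0.763

τ = β·L = 0.0682 × 3.97 = 0.2708.
T = exp(−0.2708) = 0.7628.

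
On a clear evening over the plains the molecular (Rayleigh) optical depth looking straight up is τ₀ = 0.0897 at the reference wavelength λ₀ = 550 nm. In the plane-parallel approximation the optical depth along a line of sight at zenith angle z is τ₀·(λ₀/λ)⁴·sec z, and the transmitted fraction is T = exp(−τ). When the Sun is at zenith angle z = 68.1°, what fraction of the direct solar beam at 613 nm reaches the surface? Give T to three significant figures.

sec 68.1° = 2.6811.
τ = 0.0897 × (550/613)⁴ × 2.6811 = 0.0897 × 0.6481 × 2.6811 = 0.1558.
T = exp(−0.1558) = 0.8557.

0.856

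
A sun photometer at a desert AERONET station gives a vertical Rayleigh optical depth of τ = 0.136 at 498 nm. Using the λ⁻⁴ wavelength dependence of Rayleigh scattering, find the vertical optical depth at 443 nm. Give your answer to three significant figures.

0.217

τ(443 nm) = τ(498 nm) × (498/443)⁴ = 0.136 × (1.1242)⁴ = 0.136 × 1.5970 = 0.2172.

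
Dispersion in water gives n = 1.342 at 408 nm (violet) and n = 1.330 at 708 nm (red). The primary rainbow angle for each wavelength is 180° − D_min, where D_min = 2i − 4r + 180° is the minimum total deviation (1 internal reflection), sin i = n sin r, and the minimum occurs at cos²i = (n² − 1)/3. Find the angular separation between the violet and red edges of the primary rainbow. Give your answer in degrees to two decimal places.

At 408 nm (n = 1.342): cos²i = 0.26699 → i = 58.888°, r = 39.641°, D_min = 139.213°, rainbow angle = 40.787°.
At 708 nm (n = 1.330): cos²i = 0.25630 → i = 59.585°, r = 40.422°, D_min = 137.484°, rainbow angle = 42.516°.
Angular width = |40.787° − 42.516°| = 1.729°.

1.73°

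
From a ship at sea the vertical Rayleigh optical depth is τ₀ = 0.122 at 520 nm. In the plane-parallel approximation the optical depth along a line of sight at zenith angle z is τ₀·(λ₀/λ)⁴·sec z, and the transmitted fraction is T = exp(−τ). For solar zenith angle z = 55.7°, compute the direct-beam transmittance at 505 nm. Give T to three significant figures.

0.784

sec 55.7° = 1.7745.
τ = 0.122 × (520/505)⁴ × 1.7745 = 0.122 × 1.1242 × 1.7745 = 0.2434.
T = exp(−0.2434) = 0.7840.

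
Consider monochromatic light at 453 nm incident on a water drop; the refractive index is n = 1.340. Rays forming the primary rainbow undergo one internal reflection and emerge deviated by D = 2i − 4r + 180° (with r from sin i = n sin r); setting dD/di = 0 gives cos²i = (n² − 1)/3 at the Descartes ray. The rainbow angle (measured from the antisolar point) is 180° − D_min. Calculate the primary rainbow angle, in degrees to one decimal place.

41.1°

cos²i = (1.79560 − 1)/3 = 0.26520; i = arccos(0.51498) = 59.004°.
sin r = sin 59.004°/1.340 = 0.63971; r = 39.770°.
D_min = 2·59.004° − 4·39.770° + 180° = 138.929°.
Rainbow angle = 180° − D_min = 41.071°.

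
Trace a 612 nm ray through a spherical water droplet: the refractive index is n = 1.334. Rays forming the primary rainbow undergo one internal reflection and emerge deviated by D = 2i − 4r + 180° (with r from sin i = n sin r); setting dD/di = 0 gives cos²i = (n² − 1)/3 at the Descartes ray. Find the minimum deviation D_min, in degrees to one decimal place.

138.1°

cos²i = (1.77956 − 1)/3 = 0.25985; i = arccos(0.50976) = 59.352°.
sin r = sin 59.352°/1.334 = 0.64492; r = 40.159°.
D_min = 2·59.352° − 4·40.159° + 180° = 138.067°.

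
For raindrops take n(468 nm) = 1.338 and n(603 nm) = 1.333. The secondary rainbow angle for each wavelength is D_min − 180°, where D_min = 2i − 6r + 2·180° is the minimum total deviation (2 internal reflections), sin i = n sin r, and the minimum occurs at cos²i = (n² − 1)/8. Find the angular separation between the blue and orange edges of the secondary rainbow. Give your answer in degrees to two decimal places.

At 468 nm (n = 1.338): cos²i = 0.09878 → i = 71.682°, r = 45.195°, D_min = 232.193°, rainbow angle = 52.193°.
At 603 nm (n = 1.333): cos²i = 0.09711 → i = 71.843°, r = 45.466°, D_min = 230.891°, rainbow angle = 50.891°.
Angular width = |52.193° − 50.891°| = 1.302°.

1.30°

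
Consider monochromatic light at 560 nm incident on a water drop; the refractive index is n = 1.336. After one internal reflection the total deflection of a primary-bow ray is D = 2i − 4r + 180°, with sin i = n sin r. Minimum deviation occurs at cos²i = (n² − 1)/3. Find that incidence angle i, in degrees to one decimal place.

cos²i = (1.336² − 1)/3 = (1.78490 − 1)/3 = 0.26163.
cos i = 0.51150, so i = 59.236°.

59.2°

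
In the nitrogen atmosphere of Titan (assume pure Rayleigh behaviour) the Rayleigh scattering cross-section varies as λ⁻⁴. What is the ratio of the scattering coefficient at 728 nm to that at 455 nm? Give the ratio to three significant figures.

0.153

Rayleigh scattering ∝ λ⁻⁴, so the ratio of coefficients is the inverse fourth power of the wavelength ratio.
σ(728)/σ(455) = (455/728)⁴ = (0.6250)⁴ = 0.1526.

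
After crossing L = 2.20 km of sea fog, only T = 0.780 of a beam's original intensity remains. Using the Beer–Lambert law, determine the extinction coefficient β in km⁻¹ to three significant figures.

Beer–Lambert: T = exp(−βL) ⇒ β = −ln(T)/L = −ln(0.780)/2.20 = 0.2485/2.20 = 0.1129 km⁻¹.

0.113 km⁻¹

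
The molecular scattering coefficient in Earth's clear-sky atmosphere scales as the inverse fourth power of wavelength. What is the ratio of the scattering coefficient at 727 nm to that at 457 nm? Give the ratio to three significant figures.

0.156

Rayleigh scattering ∝ λ⁻⁴, so the ratio of coefficients is the inverse fourth power of the wavelength ratio.
σ(727)/σ(457) = (457/727)⁴ = (0.6286)⁴ = 0.1561.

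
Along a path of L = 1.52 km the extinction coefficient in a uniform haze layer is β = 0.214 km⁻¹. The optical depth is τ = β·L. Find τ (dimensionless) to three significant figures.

τ = β·L = 0.214 × 1.52 = 0.3253.

0.325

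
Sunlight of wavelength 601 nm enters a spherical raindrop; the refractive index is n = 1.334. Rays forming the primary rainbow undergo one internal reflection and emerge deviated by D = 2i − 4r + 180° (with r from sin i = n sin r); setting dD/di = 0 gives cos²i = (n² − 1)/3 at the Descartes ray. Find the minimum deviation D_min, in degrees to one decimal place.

138.1°

cos²i = (1.77956 − 1)/3 = 0.25985; i = arccos(0.50976) = 59.352°.
sin r = sin 59.352°/1.334 = 0.64492; r = 40.159°.
D_min = 2·59.352° − 4·40.159° + 180° = 138.067°.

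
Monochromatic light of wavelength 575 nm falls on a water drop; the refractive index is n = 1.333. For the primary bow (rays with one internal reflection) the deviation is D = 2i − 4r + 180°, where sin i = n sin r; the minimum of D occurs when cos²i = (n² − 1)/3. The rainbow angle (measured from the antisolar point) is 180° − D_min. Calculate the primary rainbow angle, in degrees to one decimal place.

cos²i = (1.77689 − 1)/3 = 0.25896; i = arccos(0.50888) = 59.410°.
sin r = sin 59.410°/1.333 = 0.64579; r = 40.225°.
D_min = 2·59.410° − 4·40.225° + 180° = 137.922°.
Rainbow angle = 180° − D_min = 42.078°.

42.1°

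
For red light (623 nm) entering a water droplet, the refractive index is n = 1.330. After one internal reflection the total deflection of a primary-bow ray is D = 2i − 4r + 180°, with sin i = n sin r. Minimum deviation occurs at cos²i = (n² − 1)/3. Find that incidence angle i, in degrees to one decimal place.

59.6°

cos²i = (1.330² − 1)/3 = (1.76890 − 1)/3 = 0.25630.
cos i = 0.50626, so i = 59.585°.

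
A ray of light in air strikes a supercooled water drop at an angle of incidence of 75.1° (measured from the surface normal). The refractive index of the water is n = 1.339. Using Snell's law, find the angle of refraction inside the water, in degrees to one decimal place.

Snell: sin θ_r = sin θ_i / n = sin 75.1° / 1.339 = 0.9664 / 1.339 = 0.7217.
θ_r = arcsin(0.7217) = 46.20°.

46.2°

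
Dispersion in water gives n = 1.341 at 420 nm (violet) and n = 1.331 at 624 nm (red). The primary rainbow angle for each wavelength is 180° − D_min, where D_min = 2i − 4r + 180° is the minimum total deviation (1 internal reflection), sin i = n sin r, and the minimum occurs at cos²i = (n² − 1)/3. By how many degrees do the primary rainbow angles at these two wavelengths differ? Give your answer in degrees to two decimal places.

1.44°

At 420 nm (n = 1.341): cos²i = 0.26609 → i = 58.946°, r = 39.705°, D_min = 139.071°, rainbow angle = 40.929°.
At 624 nm (n = 1.331): cos²i = 0.25719 → i = 59.527°, r = 40.356°, D_min = 137.630°, rainbow angle = 42.370°.
Angular width = |40.929° − 42.370°| = 1.441°.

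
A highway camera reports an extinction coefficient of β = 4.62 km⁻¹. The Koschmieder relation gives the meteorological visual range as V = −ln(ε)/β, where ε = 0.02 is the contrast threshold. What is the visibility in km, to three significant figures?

0.847 km

V = −ln(0.02) / 4.62 = 3.912 / 4.62 = 0.8468 km.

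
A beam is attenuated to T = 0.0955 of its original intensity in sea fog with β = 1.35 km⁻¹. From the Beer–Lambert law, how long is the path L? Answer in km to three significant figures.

1.74 km

Beer–Lambert: T = exp(−βL) ⇒ L = −ln(T)/β = −ln(0.0955)/1.35 = 2.3486/1.35 = 1.74 km.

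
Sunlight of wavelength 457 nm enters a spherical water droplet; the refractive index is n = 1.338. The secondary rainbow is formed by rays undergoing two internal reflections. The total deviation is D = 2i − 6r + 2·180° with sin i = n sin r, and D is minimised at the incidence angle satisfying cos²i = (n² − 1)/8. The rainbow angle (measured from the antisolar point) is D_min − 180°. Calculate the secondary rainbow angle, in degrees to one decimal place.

cos²i = (1.79024 − 1)/8 = 0.09878; i = arccos(0.31429) = 71.682°.
sin r = sin 71.682°/1.338 = 0.70951; r = 45.195°.
D_min = 2·71.682° − 6·45.195° + 360° = 232.193°.
Rainbow angle = D_min − 180° = 52.193°.

52.2°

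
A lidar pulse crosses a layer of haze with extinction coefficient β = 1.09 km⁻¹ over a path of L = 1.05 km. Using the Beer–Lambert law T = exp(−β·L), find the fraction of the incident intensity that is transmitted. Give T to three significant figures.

0.318

τ = β·L = 1.09 × 1.05 = 1.1445.
T = exp(−1.1445) = 0.3184.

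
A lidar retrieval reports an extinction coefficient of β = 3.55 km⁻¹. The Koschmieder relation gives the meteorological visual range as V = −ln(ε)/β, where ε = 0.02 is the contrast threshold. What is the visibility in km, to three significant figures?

V = −ln(0.02) / 3.55 = 3.912 / 3.55 = 1.1020 km.

1.10 km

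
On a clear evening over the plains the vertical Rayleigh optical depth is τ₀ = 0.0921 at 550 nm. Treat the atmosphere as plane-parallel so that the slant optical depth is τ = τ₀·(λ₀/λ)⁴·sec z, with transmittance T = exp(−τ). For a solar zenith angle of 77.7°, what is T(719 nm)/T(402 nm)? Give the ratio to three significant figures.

3.92

Airmass: sec 77.7° = 4.6942.
τ(719 nm) = 0.0921 × (550/719)⁴ × 4.6942 = 0.0921 × 0.3424 × 4.6942 = 0.1480.
τ(402 nm) = 0.0921 × (550/402)⁴ × 4.6942 = 0.0921 × 3.5039 × 4.6942 = 1.5148.
T(719)/T(402) = exp(τ_B − τ_A) = exp(1.3668) = 3.9228.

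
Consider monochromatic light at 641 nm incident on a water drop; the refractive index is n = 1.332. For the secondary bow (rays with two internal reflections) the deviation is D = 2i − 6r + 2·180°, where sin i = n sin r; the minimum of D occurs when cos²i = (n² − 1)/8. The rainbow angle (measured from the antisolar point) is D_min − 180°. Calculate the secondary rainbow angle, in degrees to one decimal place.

50.6°

cos²i = (1.77422 − 1)/8 = 0.09678; i = arccos(0.31109) = 71.875°.
sin r = sin 71.875°/1.332 = 0.71350; r = 45.520°.
D_min = 2·71.875° − 6·45.520° + 360° = 230.628°.
Rainbow angle = D_min − 180° = 50.628°.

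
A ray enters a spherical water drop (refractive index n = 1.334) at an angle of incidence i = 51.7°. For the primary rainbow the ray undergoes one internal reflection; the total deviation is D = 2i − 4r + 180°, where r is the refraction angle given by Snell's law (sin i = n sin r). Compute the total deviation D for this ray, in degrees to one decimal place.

sin r = sin 51.7° / 1.334 = 0.7848/1.334 = 0.5883; r = 36.04°.
D = 2·51.7° − 4·36.04° + 180° = 103.40° − 144.14° + 180° = 139.26°.

139.3°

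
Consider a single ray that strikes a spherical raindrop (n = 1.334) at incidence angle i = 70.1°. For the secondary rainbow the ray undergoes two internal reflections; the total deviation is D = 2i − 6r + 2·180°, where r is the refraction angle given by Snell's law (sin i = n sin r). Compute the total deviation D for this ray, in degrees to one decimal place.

231.3°

sin r = sin 70.1° / 1.334 = 0.9403/1.334 = 0.7049; r = 44.82°.
D = 2·70.1° − 6·44.82° + 2·180° = 140.20° − 268.91° + 360° = 231.29°.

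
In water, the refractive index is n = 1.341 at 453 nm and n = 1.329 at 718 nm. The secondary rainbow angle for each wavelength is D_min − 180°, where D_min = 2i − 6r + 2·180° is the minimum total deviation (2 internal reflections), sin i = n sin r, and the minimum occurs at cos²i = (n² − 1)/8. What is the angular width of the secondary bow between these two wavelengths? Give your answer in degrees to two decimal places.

3.13°

At 453 nm (n = 1.341): cos²i = 0.09979 → i = 71.586°, r = 45.034°, D_min = 232.966°, rainbow angle = 52.966°.
At 718 nm (n = 1.329): cos²i = 0.09578 → i = 71.972°, r = 45.685°, D_min = 229.837°, rainbow angle = 49.837°.
Angular width = |52.966° − 49.837°| = 3.129°.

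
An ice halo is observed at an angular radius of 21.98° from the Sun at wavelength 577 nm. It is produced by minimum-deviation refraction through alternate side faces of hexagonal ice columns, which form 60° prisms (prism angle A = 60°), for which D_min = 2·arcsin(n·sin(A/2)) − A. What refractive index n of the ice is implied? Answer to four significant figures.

1.312

Rearranging: n = sin((D_min + A)/2) / sin(A/2).
(D_min + A)/2 = (21.98° + 60°)/2 = 40.990°.
n = sin 40.990° / sin 30° = 0.6559 / 0.5000 = 1.3119.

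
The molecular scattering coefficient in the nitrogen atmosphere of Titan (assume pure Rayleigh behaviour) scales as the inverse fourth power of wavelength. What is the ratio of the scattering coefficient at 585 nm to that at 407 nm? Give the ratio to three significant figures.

0.234

Rayleigh scattering ∝ λ⁻⁴, so the ratio of coefficients is the inverse fourth power of the wavelength ratio.
σ(585)/σ(407) = (407/585)⁴ = (0.6957)⁴ = 0.2343.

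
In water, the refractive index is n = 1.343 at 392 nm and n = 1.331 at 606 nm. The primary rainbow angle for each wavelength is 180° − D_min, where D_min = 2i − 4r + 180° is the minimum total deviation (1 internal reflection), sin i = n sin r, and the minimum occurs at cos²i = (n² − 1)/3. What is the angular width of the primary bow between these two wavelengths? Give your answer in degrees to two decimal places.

1.72°

At 392 nm (n = 1.343): cos²i = 0.26788 → i = 58.830°, r = 39.577°, D_min = 139.354°, rainbow angle = 40.646°.
At 606 nm (n = 1.331): cos²i = 0.25719 → i = 59.527°, r = 40.356°, D_min = 137.630°, rainbow angle = 42.370°.
Angular width = |40.646° − 42.370°| = 1.724°.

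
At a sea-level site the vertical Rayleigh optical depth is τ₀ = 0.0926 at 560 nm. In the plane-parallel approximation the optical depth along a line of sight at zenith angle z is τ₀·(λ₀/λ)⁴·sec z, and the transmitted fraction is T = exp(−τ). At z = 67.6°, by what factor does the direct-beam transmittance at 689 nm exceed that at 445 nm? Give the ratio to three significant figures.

1.65

Airmass: sec 67.6° = 2.6242.
τ(689 nm) = 0.0926 × (560/689)⁴ × 2.6242 = 0.0926 × 0.4364 × 2.6242 = 0.1060.
τ(445 nm) = 0.0926 × (560/445)⁴ × 2.6242 = 0.0926 × 2.5079 × 2.6242 = 0.6094.
T(689)/T(445) = exp(τ_B − τ_A) = exp(0.5034) = 1.6543.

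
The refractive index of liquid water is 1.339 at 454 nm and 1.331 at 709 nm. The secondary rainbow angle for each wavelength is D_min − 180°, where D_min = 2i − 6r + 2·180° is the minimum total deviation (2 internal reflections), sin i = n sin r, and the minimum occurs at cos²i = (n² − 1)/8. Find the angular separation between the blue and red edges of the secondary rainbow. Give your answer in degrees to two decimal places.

At 454 nm (n = 1.339): cos²i = 0.09912 → i = 71.650°, r = 45.141°, D_min = 232.451°, rainbow angle = 52.451°.
At 709 nm (n = 1.331): cos²i = 0.09645 → i = 71.907°, r = 45.575°, D_min = 230.365°, rainbow angle = 50.365°.
Angular width = |52.451° − 50.365°| = 2.086°.

2.09°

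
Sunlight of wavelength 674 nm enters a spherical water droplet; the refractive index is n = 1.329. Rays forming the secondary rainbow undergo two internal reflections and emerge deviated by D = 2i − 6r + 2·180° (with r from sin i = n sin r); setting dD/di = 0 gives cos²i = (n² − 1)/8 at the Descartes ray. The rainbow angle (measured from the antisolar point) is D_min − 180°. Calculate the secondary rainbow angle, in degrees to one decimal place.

49.8°

cos²i = (1.76624 − 1)/8 = 0.09578; i = arccos(0.30948) = 71.972°.
sin r = sin 71.972°/1.329 = 0.71550; r = 45.685°.
D_min = 2·71.972° − 6·45.685° + 360° = 229.837°.
Rainbow angle = D_min − 180° = 49.837°.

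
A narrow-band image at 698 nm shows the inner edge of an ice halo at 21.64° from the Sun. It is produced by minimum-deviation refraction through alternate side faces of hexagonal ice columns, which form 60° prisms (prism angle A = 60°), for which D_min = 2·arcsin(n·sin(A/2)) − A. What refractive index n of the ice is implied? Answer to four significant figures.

Rearranging: n = sin((D_min + A)/2) / sin(A/2).
(D_min + A)/2 = (21.64° + 60°)/2 = 40.820°.
n = sin 40.820° / sin 30° = 0.6537 / 0.5000 = 1.3074.

1.307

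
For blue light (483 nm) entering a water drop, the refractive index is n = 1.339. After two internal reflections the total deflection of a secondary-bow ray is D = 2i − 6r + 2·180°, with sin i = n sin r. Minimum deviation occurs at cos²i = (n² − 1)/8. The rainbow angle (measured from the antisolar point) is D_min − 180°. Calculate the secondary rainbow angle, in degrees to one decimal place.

52.5°

cos²i = (1.79292 − 1)/8 = 0.09912; i = arccos(0.31483) = 71.650°.
sin r = sin 71.650°/1.339 = 0.70885; r = 45.141°.
D_min = 2·71.650° − 6·45.141° + 360° = 232.451°.
Rainbow angle = D_min − 180° = 52.451°.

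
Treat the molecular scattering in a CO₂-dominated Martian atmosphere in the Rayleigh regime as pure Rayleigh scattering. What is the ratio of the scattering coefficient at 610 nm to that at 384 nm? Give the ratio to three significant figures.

Rayleigh scattering ∝ λ⁻⁴, so the ratio of coefficients is the inverse fourth power of the wavelength ratio.
σ(610)/σ(384) = (384/610)⁴ = (0.6295)⁴ = 0.157.

0.157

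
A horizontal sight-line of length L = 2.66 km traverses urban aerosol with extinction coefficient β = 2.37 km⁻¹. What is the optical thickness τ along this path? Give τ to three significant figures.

τ = β·L = 2.37 × 2.66 = 6.3042.

6.30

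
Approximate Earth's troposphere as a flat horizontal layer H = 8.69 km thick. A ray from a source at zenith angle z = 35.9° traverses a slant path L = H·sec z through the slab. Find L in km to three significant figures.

10.7 km

sec z = 1/cos 35.9° = 1.2345.
L = 8.69 × 1.2345 = 10.728 km.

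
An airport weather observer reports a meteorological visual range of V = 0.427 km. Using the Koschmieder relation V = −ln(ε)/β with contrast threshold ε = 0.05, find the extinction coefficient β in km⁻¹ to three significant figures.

7.02 km⁻¹

β = −ln(0.05) / V = 2.996 / 0.427 = 7.0158 km⁻¹.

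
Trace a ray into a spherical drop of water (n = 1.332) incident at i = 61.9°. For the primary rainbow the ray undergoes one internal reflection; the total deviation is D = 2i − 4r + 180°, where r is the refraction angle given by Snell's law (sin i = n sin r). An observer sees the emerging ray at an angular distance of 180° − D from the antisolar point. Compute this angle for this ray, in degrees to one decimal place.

sin r = sin 61.9° / 1.332 = 0.8821/1.332 = 0.6623; r = 41.47°.
D = 2·61.9° − 4·41.47° + 180° = 123.80° − 165.89° + 180° = 137.91°.
Angle from antisolar point = 180° − D = 42.09°.

42.1°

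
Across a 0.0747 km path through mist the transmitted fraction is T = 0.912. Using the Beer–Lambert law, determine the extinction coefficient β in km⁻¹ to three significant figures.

Beer–Lambert: T = exp(−βL) ⇒ β = −ln(T)/L = −ln(0.912)/0.0747 = 0.0921/0.0747 = 1.233 km⁻¹.

1.23 km⁻¹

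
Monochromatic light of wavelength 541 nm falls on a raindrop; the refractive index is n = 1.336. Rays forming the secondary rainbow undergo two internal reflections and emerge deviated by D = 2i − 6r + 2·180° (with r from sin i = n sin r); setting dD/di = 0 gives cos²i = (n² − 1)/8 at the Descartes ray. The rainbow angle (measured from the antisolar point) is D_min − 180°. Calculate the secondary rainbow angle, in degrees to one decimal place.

51.7°

cos²i = (1.78490 − 1)/8 = 0.09811; i = arccos(0.31323) = 71.746°.
sin r = sin 71.746°/1.336 = 0.71084; r = 45.303°.
D_min = 2·71.746° − 6·45.303° + 360° = 231.674°.
Rainbow angle = D_min − 180° = 51.674°.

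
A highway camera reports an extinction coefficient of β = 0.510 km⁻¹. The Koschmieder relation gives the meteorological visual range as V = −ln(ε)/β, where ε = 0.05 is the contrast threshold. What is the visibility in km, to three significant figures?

V = −ln(0.05) / 0.510 = 2.996 / 0.510 = 5.8740 km.

5.87 km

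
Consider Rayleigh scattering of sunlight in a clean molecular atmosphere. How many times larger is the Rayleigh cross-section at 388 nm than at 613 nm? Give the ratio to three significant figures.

6.23

Rayleigh scattering ∝ λ⁻⁴, so the ratio of coefficients is the inverse fourth power of the wavelength ratio.
σ(388)/σ(613) = (613/388)⁴ = (1.5799)⁴ = 6.23.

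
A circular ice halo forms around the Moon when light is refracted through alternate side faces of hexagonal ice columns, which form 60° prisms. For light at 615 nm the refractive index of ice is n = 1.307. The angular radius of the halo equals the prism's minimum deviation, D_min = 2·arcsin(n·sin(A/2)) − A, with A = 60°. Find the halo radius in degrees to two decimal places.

21.61°

n·sin(A/2) = 1.307 × sin 30° = 1.307 × 0.5000 = 0.6535.
D_min = 2·arcsin(0.6535) − 60° = 2 × 40.806° − 60° = 21.612°.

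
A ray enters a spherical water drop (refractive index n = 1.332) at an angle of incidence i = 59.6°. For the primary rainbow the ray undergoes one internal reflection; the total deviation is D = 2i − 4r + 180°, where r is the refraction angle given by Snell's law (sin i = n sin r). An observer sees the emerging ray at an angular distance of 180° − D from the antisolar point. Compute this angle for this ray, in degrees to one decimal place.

sin r = sin 59.6° / 1.332 = 0.8625/1.332 = 0.6475; r = 40.36°.
D = 2·59.6° − 4·40.36° + 180° = 119.20° − 161.42° + 180° = 137.78°.
Angle from antisolar point = 180° − D = 42.22°.

42.2°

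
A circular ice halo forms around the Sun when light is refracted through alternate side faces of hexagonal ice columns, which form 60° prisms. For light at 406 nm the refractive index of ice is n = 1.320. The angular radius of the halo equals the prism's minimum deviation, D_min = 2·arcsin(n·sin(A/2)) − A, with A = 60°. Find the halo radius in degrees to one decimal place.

n·sin(A/2) = 1.320 × sin 30° = 1.320 × 0.5000 = 0.6600.
D_min = 2·arcsin(0.6600) − 60° = 2 × 41.300° − 60° = 22.600°.

22.6°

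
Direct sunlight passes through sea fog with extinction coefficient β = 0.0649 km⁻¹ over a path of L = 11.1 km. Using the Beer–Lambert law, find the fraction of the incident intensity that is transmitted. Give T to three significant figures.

τ = β·L = 0.0649 × 11.1 = 0.7204.
T = exp(−0.7204) = 0.4866.

0.487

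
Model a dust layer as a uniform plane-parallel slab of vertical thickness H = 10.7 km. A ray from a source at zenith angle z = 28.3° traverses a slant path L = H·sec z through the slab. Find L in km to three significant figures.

12.2 km

sec z = 1/cos 28.3° = 1.1357.
L = 10.7 × 1.1357 = 12.152 km.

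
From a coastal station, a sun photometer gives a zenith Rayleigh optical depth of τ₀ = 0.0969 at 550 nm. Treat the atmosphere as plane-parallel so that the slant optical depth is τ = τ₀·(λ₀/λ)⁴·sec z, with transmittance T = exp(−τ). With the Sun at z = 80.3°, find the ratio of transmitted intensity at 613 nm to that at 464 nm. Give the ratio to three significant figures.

Airmass: sec 80.3° = 5.9351.
τ(613 nm) = 0.0969 × (550/613)⁴ × 5.9351 = 0.0969 × 0.6481 × 5.9351 = 0.3727.
τ(464 nm) = 0.0969 × (550/464)⁴ × 5.9351 = 0.0969 × 1.9741 × 5.9351 = 1.1354.
T(613)/T(464) = exp(τ_B − τ_A) = exp(0.7627) = 2.1440.

2.14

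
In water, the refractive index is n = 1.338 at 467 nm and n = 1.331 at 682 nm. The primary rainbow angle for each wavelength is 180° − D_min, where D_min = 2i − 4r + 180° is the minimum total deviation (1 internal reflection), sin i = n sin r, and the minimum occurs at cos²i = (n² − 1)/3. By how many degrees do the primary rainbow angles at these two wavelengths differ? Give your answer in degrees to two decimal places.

1.01°

At 467 nm (n = 1.338): cos²i = 0.26341 → i = 59.120°, r = 39.899°, D_min = 138.643°, rainbow angle = 41.357°.
At 682 nm (n = 1.331): cos²i = 0.25719 → i = 59.527°, r = 40.356°, D_min = 137.630°, rainbow angle = 42.370°.
Angular width = |41.357° − 42.370°| = 1.013°.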